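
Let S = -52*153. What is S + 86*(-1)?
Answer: -8042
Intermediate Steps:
S = -7956
S + 86*(-1) = -7956 + 86*(-1) = -7956 - 86 = -8042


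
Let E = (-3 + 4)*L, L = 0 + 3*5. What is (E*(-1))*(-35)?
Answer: 525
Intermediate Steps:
L = 15 (L = 0 + 15 = 15)
E = 15 (E = (-3 + 4)*15 = 1*15 = 15)
(E*(-1))*(-35) = (15*(-1))*(-35) = -15*(-35) = 525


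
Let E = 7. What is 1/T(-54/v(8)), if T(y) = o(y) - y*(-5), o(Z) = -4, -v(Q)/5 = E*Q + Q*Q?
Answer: -20/71 ≈ -0.28169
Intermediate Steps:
v(Q) = -35*Q - 5*Q² (v(Q) = -5*(7*Q + Q*Q) = -5*(7*Q + Q²) = -5*(Q² + 7*Q) = -35*Q - 5*Q²)
T(y) = -4 + 5*y (T(y) = -4 - y*(-5) = -4 - (-5)*y = -4 + 5*y)
1/T(-54/v(8)) = 1/(-4 + 5*(-54*(-1/(40*(7 + 8))))) = 1/(-4 + 5*(-54/((-5*8*15)))) = 1/(-4 + 5*(-54/(-600))) = 1/(-4 + 5*(-54*(-1/600))) = 1/(-4 + 5*(9/100)) = 1/(-4 + 9/20) = 1/(-71/20) = -20/71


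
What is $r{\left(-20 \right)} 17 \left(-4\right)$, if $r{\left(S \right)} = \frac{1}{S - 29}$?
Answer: $\frac{68}{49} \approx 1.3878$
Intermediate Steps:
$r{\left(S \right)} = \frac{1}{-29 + S}$
$r{\left(-20 \right)} 17 \left(-4\right) = \frac{1}{-29 - 20} \cdot 17 \left(-4\right) = \frac{1}{-49} \cdot 17 \left(-4\right) = \left(- \frac{1}{49}\right) 17 \left(-4\right) = \left(- \frac{17}{49}\right) \left(-4\right) = \frac{68}{49}$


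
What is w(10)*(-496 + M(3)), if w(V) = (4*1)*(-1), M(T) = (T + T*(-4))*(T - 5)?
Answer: 1912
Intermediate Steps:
M(T) = -3*T*(-5 + T) (M(T) = (T - 4*T)*(-5 + T) = (-3*T)*(-5 + T) = -3*T*(-5 + T))
w(V) = -4 (w(V) = 4*(-1) = -4)
w(10)*(-496 + M(3)) = -4*(-496 + 3*3*(5 - 1*3)) = -4*(-496 + 3*3*(5 - 3)) = -4*(-496 + 3*3*2) = -4*(-496 + 18) = -4*(-478) = 1912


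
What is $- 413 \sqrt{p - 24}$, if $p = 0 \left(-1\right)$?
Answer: $- 826 i \sqrt{6} \approx - 2023.3 i$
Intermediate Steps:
$p = 0$
$- 413 \sqrt{p - 24} = - 413 \sqrt{0 - 24} = - 413 \sqrt{-24} = - 413 \cdot 2 i \sqrt{6} = - 826 i \sqrt{6}$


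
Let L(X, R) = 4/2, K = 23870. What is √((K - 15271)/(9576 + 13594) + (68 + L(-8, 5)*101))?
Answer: √145148441830/23170 ≈ 16.443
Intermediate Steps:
L(X, R) = 2 (L(X, R) = 4*(½) = 2)
√((K - 15271)/(9576 + 13594) + (68 + L(-8, 5)*101)) = √((23870 - 15271)/(9576 + 13594) + (68 + 2*101)) = √(8599/23170 + (68 + 202)) = √(8599*(1/23170) + 270) = √(8599/23170 + 270) = √(6264499/23170) = √145148441830/23170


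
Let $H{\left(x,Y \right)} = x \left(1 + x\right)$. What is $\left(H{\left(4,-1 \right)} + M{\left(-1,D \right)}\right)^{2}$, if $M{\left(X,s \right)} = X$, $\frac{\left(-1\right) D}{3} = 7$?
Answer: $361$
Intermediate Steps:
$D = -21$ ($D = \left(-3\right) 7 = -21$)
$\left(H{\left(4,-1 \right)} + M{\left(-1,D \right)}\right)^{2} = \left(4 \left(1 + 4\right) - 1\right)^{2} = \left(4 \cdot 5 - 1\right)^{2} = \left(20 - 1\right)^{2} = 19^{2} = 361$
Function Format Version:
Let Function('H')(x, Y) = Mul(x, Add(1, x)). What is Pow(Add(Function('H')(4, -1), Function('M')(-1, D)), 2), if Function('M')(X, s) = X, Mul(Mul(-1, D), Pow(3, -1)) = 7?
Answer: 361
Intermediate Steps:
D = -21 (D = Mul(-3, 7) = -21)
Pow(Add(Function('H')(4, -1), Function('M')(-1, D)), 2) = Pow(Add(Mul(4, Add(1, 4)), -1), 2) = Pow(Add(Mul(4, 5), -1), 2) = Pow(Add(20, -1), 2) = Pow(19, 2) = 361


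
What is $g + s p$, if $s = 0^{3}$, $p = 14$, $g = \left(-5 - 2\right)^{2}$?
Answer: $49$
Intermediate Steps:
$g = 49$ ($g = \left(-7\right)^{2} = 49$)
$s = 0$
$g + s p = 49 + 0 \cdot 14 = 49 + 0 = 49$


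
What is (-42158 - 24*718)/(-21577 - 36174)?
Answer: 59390/57751 ≈ 1.0284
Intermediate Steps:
(-42158 - 24*718)/(-21577 - 36174) = (-42158 - 17232)/(-57751) = -59390*(-1/57751) = 59390/57751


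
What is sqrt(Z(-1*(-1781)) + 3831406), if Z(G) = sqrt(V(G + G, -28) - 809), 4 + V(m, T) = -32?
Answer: sqrt(3831406 + 13*I*sqrt(5)) ≈ 1957.4 + 0.007*I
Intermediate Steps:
V(m, T) = -36 (V(m, T) = -4 - 32 = -36)
Z(G) = 13*I*sqrt(5) (Z(G) = sqrt(-36 - 809) = sqrt(-845) = 13*I*sqrt(5))
sqrt(Z(-1*(-1781)) + 3831406) = sqrt(13*I*sqrt(5) + 3831406) = sqrt(3831406 + 13*I*sqrt(5))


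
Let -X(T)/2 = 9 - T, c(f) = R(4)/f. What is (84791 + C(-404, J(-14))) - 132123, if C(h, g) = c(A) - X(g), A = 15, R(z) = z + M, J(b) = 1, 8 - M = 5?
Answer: -709733/15 ≈ -47316.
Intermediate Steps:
M = 3 (M = 8 - 1*5 = 8 - 5 = 3)
R(z) = 3 + z (R(z) = z + 3 = 3 + z)
c(f) = 7/f (c(f) = (3 + 4)/f = 7/f)
X(T) = -18 + 2*T (X(T) = -2*(9 - T) = -18 + 2*T)
C(h, g) = 277/15 - 2*g (C(h, g) = 7/15 - (-18 + 2*g) = 7*(1/15) + (18 - 2*g) = 7/15 + (18 - 2*g) = 277/15 - 2*g)
(84791 + C(-404, J(-14))) - 132123 = (84791 + (277/15 - 2*1)) - 132123 = (84791 + (277/15 - 2)) - 132123 = (84791 + 247/15) - 132123 = 1272112/15 - 132123 = -709733/15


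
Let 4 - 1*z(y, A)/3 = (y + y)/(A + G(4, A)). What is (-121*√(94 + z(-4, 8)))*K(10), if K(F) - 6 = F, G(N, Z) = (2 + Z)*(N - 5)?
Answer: -1936*√94 ≈ -18770.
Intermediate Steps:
G(N, Z) = (-5 + N)*(2 + Z) (G(N, Z) = (2 + Z)*(-5 + N) = (-5 + N)*(2 + Z))
K(F) = 6 + F
z(y, A) = 12 + 3*y (z(y, A) = 12 - 3*(y + y)/(A + (-10 - 5*A + 2*4 + 4*A)) = 12 - 3*2*y/(A + (-10 - 5*A + 8 + 4*A)) = 12 - 3*2*y/(A + (-2 - A)) = 12 - 3*2*y/(-2) = 12 - 3*2*y*(-1)/2 = 12 - (-3)*y = 12 + 3*y)
(-121*√(94 + z(-4, 8)))*K(10) = (-121*√(94 + (12 + 3*(-4))))*(6 + 10) = -121*√(94 + (12 - 12))*16 = -121*√(94 + 0)*16 = -121*√94*16 = -1936*√94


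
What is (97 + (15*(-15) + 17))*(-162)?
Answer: 17982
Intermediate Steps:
(97 + (15*(-15) + 17))*(-162) = (97 + (-225 + 17))*(-162) = (97 - 208)*(-162) = -111*(-162) = 17982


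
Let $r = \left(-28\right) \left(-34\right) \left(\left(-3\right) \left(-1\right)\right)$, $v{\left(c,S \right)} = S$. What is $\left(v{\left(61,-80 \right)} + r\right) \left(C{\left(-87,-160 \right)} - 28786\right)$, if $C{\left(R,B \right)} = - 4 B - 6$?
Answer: $-78149952$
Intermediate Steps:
$C{\left(R,B \right)} = -6 - 4 B$
$r = 2856$ ($r = 952 \cdot 3 = 2856$)
$\left(v{\left(61,-80 \right)} + r\right) \left(C{\left(-87,-160 \right)} - 28786\right) = \left(-80 + 2856\right) \left(\left(-6 - -640\right) - 28786\right) = 2776 \left(\left(-6 + 640\right) - 28786\right) = 2776 \left(634 - 28786\right) = 2776 \left(-28152\right) = -78149952$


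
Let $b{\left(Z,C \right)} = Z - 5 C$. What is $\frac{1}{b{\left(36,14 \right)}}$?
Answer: $- \frac{1}{34} \approx -0.029412$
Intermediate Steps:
$\frac{1}{b{\left(36,14 \right)}} = \frac{1}{36 - 70} = \frac{1}{-34} = - \frac{1}{34}$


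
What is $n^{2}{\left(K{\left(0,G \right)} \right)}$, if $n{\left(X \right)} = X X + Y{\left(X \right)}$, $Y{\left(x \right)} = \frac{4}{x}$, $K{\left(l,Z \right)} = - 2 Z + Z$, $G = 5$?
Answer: $\frac{14641}{25} \approx 585.64$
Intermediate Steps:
$K{\left(l,Z \right)} = - Z$
$n{\left(X \right)} = X^{2} + \frac{4}{X}$ ($n{\left(X \right)} = X X + \frac{4}{X} = X^{2} + \frac{4}{X}$)
$n^{2}{\left(K{\left(0,G \right)} \right)} = \left(\frac{4 + \left(\left(-1\right) 5\right)^{3}}{\left(-1\right) 5}\right)^{2} = \left(\frac{4 + \left(-5\right)^{3}}{-5}\right)^{2} = \left(- \frac{4 - 125}{5}\right)^{2} = \left(\left(- \frac{1}{5}\right) \left(-121\right)\right)^{2} = \left(\frac{121}{5}\right)^{2} = \frac{14641}{25}$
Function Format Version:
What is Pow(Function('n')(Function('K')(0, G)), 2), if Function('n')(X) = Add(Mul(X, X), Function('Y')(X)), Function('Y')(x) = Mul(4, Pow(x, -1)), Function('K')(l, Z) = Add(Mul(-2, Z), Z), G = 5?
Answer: Rational(14641, 25) ≈ 585.64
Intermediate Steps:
Function('K')(l, Z) = Mul(-1, Z)
Function('n')(X) = Add(Pow(X, 2), Mul(4, Pow(X, -1))) (Function('n')(X) = Add(Mul(X, X), Mul(4, Pow(X, -1))) = Add(Pow(X, 2), Mul(4, Pow(X, -1))))
Pow(Function('n')(Function('K')(0, G)), 2) = Pow(Mul(Pow(Mul(-1, 5), -1), Add(4, Pow(Mul(-1, 5), 3))), 2) = Pow(Mul(Pow(-5, -1), Add(4, Pow(-5, 3))), 2) = Pow(Mul(Rational(-1, 5), Add(4, -125)), 2) = Pow(Mul(Rational(-1, 5), -121), 2) = Pow(Rational(121, 5), 2) = Rational(14641, 25)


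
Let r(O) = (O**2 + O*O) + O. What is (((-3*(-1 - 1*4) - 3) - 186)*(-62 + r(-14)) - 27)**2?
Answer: 3026210121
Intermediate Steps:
r(O) = O + 2*O**2 (r(O) = (O**2 + O**2) + O = 2*O**2 + O = O + 2*O**2)
(((-3*(-1 - 1*4) - 3) - 186)*(-62 + r(-14)) - 27)**2 = (((-3*(-1 - 1*4) - 3) - 186)*(-62 - 14*(1 + 2*(-14))) - 27)**2 = (((-3*(-1 - 4) - 3) - 186)*(-62 - 14*(1 - 28)) - 27)**2 = (((-3*(-5) - 3) - 186)*(-62 - 14*(-27)) - 27)**2 = (((15 - 3) - 186)*(-62 + 378) - 27)**2 = ((12 - 186)*316 - 27)**2 = (-174*316 - 27)**2 = (-54984 - 27)**2 = (-55011)**2 = 3026210121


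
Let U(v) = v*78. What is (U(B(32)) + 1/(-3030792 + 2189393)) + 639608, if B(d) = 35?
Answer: 540462550861/841399 ≈ 6.4234e+5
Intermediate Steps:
U(v) = 78*v
(U(B(32)) + 1/(-3030792 + 2189393)) + 639608 = (78*35 + 1/(-3030792 + 2189393)) + 639608 = (2730 + 1/(-841399)) + 639608 = (2730 - 1/841399) + 639608 = 2297019269/841399 + 639608 = 540462550861/841399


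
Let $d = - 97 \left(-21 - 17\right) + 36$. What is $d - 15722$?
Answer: $-12000$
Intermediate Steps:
$d = 3722$ ($d = - 97 \left(-21 - 17\right) + 36 = \left(-97\right) \left(-38\right) + 36 = 3686 + 36 = 3722$)
$d - 15722 = 3722 - 15722 = -12000$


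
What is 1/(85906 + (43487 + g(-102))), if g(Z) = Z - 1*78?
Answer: 1/129213 ≈ 7.7392e-6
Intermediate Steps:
g(Z) = -78 + Z (g(Z) = Z - 78 = -78 + Z)
1/(85906 + (43487 + g(-102))) = 1/(85906 + (43487 + (-78 - 102))) = 1/(85906 + (43487 - 180)) = 1/(85906 + 43307) = 1/129213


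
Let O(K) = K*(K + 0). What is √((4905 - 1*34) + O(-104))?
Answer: 3*√1743 ≈ 125.25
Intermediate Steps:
O(K) = K² (O(K) = K*K = K²)
√((4905 - 1*34) + O(-104)) = √((4905 - 1*34) + (-104)²) = √((4905 - 34) + 10816) = √(4871 + 10816) = √15687 = 3*√1743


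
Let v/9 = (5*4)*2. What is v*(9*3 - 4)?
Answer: 8280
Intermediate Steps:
v = 360 (v = 9*((5*4)*2) = 9*(20*2) = 9*40 = 360)
v*(9*3 - 4) = 360*(9*3 - 4) = 360*(27 - 4) = 360*23 = 8280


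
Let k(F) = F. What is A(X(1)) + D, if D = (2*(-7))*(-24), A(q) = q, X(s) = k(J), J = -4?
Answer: 332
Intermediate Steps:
X(s) = -4
D = 336 (D = -14*(-24) = 336)
A(X(1)) + D = -4 + 336 = 332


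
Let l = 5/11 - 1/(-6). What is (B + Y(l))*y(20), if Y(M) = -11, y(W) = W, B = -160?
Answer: -3420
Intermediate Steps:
l = 41/66 (l = 5*(1/11) - 1*(-⅙) = 5/11 + ⅙ = 41/66 ≈ 0.62121)
(B + Y(l))*y(20) = (-160 - 11)*20 = -171*20 = -3420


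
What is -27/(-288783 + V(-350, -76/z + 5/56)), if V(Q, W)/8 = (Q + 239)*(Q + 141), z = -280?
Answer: 9/34397 ≈ 0.00026165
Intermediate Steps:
V(Q, W) = 8*(141 + Q)*(239 + Q) (V(Q, W) = 8*((Q + 239)*(Q + 141)) = 8*((239 + Q)*(141 + Q)) = 8*((141 + Q)*(239 + Q)) = 8*(141 + Q)*(239 + Q))
-27/(-288783 + V(-350, -76/z + 5/56)) = -27/(-288783 + (269592 + 8*(-350)**2 + 3040*(-350))) = -27/(-288783 + (269592 + 8*122500 - 1064000)) = -27/(-288783 + (269592 + 980000 - 1064000)) = -27/(-288783 + 185592) = -27/(-103191) = -27*(-1/103191) = 9/34397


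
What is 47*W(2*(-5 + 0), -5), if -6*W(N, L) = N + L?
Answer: 235/2 ≈ 117.50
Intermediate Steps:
W(N, L) = -L/6 - N/6 (W(N, L) = -(N + L)/6 = -(L + N)/6 = -L/6 - N/6)
47*W(2*(-5 + 0), -5) = 47*(-1/6*(-5) - (-5 + 0)/3) = 47*(5/6 - (-5)/3) = 47*(5/6 - 1/6*(-10)) = 47*(5/6 + 5/3) = 47*(5/2) = 235/2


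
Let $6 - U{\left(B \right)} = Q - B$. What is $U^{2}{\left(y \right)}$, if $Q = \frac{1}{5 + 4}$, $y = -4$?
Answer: $\frac{289}{81} \approx 3.5679$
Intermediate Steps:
$Q = \frac{1}{9} \approx 0.11111$
$U{\left(B \right)} = \frac{53}{9} + B$ ($U{\left(B \right)} = 6 - \left(\frac{1}{9} - B\right) = 6 + \left(- \frac{1}{9} + B\right) = \frac{53}{9} + B$)
$U^{2}{\left(y \right)} = \left(\frac{53}{9} - 4\right)^{2} = \left(\frac{17}{9}\right)^{2} = \frac{289}{81}$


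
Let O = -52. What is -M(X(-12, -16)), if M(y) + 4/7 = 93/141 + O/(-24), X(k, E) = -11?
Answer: -4451/1974 ≈ -2.2548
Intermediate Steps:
M(y) = 4451/1974 (M(y) = -4/7 + (93/141 - 52/(-24)) = -4/7 + (93*(1/141) - 52*(-1/24)) = -4/7 + (31/47 + 13/6) = -4/7 + 797/282 = 4451/1974)
-M(X(-12, -16)) = -1*4451/1974 = -4451/1974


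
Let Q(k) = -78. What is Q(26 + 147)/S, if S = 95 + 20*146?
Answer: -26/1005 ≈ -0.025871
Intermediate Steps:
S = 3015 (S = 95 + 2920 = 3015)
Q(26 + 147)/S = -78/3015 = -78*1/3015 = -26/1005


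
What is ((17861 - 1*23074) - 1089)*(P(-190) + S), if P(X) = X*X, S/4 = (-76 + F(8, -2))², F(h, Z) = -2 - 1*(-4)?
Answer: -365541208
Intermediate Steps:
F(h, Z) = 2 (F(h, Z) = -2 + 4 = 2)
S = 21904 (S = 4*(-76 + 2)² = 4*(-74)² = 4*5476 = 21904)
P(X) = X²
((17861 - 1*23074) - 1089)*(P(-190) + S) = ((17861 - 1*23074) - 1089)*((-190)² + 21904) = ((17861 - 23074) - 1089)*(36100 + 21904) = (-5213 - 1089)*58004 = -6302*58004 = -365541208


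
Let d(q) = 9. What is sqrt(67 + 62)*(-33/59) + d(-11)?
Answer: 9 - 33*sqrt(129)/59 ≈ 2.6473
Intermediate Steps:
sqrt(67 + 62)*(-33/59) + d(-11) = sqrt(67 + 62)*(-33/59) + 9 = sqrt(129)*(-33*1/59) + 9 = sqrt(129)*(-33/59) + 9 = -33*sqrt(129)/59 + 9 = 9 - 33*sqrt(129)/59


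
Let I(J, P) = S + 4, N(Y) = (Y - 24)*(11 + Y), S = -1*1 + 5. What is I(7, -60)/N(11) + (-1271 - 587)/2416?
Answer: -137679/172744 ≈ -0.79701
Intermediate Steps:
S = 4 (S = -1 + 5 = 4)
N(Y) = (-24 + Y)*(11 + Y)
I(J, P) = 8 (I(J, P) = 4 + 4 = 8)
I(7, -60)/N(11) + (-1271 - 587)/2416 = 8/(-264 + 11**2 - 13*11) + (-1271 - 587)/2416 = 8/(-264 + 121 - 143) - 1858*1/2416 = 8/(-286) - 929/1208 = 8*(-1/286) - 929/1208 = -4/143 - 929/1208 = -137679/172744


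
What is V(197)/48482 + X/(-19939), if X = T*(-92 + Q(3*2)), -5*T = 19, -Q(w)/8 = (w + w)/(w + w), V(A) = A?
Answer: -14495177/966682598 ≈ -0.014995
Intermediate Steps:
Q(w) = -8 (Q(w) = -8*(w + w)/(w + w) = -8*2*w/(2*w) = -8*2*w*1/(2*w) = -8*1 = -8)
T = -19/5 (T = -⅕*19 = -19/5 ≈ -3.8000)
X = 380 (X = -19*(-92 - 8)/5 = -19/5*(-100) = 380)
V(197)/48482 + X/(-19939) = 197/48482 + 380/(-19939) = 197*(1/48482) + 380*(-1/19939) = 197/48482 - 380/19939 = -14495177/966682598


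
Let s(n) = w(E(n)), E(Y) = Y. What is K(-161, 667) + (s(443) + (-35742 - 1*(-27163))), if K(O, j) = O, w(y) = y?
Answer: -8297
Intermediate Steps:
s(n) = n
K(-161, 667) + (s(443) + (-35742 - 1*(-27163))) = -161 + (443 + (-35742 - 1*(-27163))) = -161 + (443 + (-35742 + 27163)) = -161 + (443 - 8579) = -161 - 8136 = -8297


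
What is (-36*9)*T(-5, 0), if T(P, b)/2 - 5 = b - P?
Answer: -6480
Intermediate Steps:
T(P, b) = 10 - 2*P + 2*b (T(P, b) = 10 + 2*(b - P) = 10 + (-2*P + 2*b) = 10 - 2*P + 2*b)
(-36*9)*T(-5, 0) = (-36*9)*(10 - 2*(-5) + 2*0) = -324*(10 + 10 + 0) = -324*20 = -6480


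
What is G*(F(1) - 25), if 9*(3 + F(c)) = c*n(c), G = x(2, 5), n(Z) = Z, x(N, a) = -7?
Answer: 1757/9 ≈ 195.22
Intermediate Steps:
G = -7
F(c) = -3 + c**2/9 (F(c) = -3 + (c*c)/9 = -3 + c**2/9)
G*(F(1) - 25) = -7*((-3 + (1/9)*1**2) - 25) = -7*((-3 + (1/9)*1) - 25) = -7*((-3 + 1/9) - 25) = -7*(-26/9 - 25) = -7*(-251/9) = 1757/9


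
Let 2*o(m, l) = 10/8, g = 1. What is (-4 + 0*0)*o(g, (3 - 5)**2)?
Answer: -5/2 ≈ -2.5000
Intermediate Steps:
o(m, l) = 5/8 (o(m, l) = (10/8)/2 = (10*(1/8))/2 = (1/2)*(5/4) = 5/8)
(-4 + 0*0)*o(g, (3 - 5)**2) = (-4 + 0*0)*(5/8) = (-4 + 0)*(5/8) = -4*5/8 = -5/2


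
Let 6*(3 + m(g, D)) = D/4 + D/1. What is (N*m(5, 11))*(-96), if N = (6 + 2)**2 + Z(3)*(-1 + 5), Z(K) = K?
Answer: 5168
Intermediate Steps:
m(g, D) = -3 + 5*D/24 (m(g, D) = -3 + (D/4 + D/1)/6 = -3 + (D*(1/4) + D*1)/6 = -3 + (D/4 + D)/6 = -3 + (5*D/4)/6 = -3 + 5*D/24)
N = 76 (N = (6 + 2)**2 + 3*(-1 + 5) = 8**2 + 3*4 = 64 + 12 = 76)
(N*m(5, 11))*(-96) = (76*(-3 + (5/24)*11))*(-96) = (76*(-3 + 55/24))*(-96) = (76*(-17/24))*(-96) = -323/6*(-96) = 5168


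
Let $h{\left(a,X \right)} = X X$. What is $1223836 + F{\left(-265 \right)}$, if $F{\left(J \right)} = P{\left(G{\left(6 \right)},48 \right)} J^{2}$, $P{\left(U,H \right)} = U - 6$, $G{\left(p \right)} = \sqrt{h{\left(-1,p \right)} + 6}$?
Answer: $802486 + 70225 \sqrt{42} \approx 1.2576 \cdot 10^{6}$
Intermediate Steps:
$h{\left(a,X \right)} = X^{2}$
$G{\left(p \right)} = \sqrt{6 + p^{2}}$ ($G{\left(p \right)} = \sqrt{p^{2} + 6} = \sqrt{6 + p^{2}}$)
$P{\left(U,H \right)} = -6 + U$ ($P{\left(U,H \right)} = U - 6 = -6 + U$)
$F{\left(J \right)} = J^{2} \left(-6 + \sqrt{42}\right)$ ($F{\left(J \right)} = \left(-6 + \sqrt{6 + 6^{2}}\right) J^{2} = \left(-6 + \sqrt{6 + 36}\right) J^{2} = \left(-6 + \sqrt{42}\right) J^{2} = J^{2} \left(-6 + \sqrt{42}\right)$)
$1223836 + F{\left(-265 \right)} = 1223836 + \left(-265\right)^{2} \left(-6 + \sqrt{42}\right) = 1223836 + 70225 \left(-6 + \sqrt{42}\right) = 1223836 - \left(421350 - 70225 \sqrt{42}\right) = 802486 + 70225 \sqrt{42}$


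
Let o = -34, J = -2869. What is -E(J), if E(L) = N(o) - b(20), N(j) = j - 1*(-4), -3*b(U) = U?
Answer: 70/3 ≈ 23.333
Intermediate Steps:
b(U) = -U/3
N(j) = 4 + j (N(j) = j + 4 = 4 + j)
E(L) = -70/3 (E(L) = (4 - 34) - (-1)*20/3 = -30 - 1*(-20/3) = -30 + 20/3 = -70/3)
-E(J) = -1*(-70/3) = 70/3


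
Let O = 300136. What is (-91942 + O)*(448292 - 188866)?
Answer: 54010936644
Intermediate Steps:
(-91942 + O)*(448292 - 188866) = (-91942 + 300136)*(448292 - 188866) = 208194*259426 = 54010936644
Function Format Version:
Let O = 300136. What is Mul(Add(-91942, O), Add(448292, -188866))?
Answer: 54010936644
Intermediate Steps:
Mul(Add(-91942, O), Add(448292, -188866)) = Mul(Add(-91942, 300136), Add(448292, -188866)) = Mul(208194, 259426) = 54010936644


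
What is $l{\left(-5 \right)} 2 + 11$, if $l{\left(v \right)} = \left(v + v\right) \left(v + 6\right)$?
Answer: $-9$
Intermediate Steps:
$l{\left(v \right)} = 2 v \left(6 + v\right)$
$l{\left(-5 \right)} 2 + 11 = 2 \left(-5\right) \left(6 - 5\right) 2 + 11 = 2 \left(-5\right) 1 \cdot 2 + 11 = \left(-10\right) 2 + 11 = -20 + 11 = -9$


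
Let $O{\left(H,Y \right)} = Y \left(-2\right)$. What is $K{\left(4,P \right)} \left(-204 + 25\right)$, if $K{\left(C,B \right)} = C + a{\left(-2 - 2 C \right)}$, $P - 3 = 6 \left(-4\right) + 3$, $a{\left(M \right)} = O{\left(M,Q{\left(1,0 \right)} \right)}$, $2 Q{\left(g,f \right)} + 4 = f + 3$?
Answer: $-895$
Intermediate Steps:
$Q{\left(g,f \right)} = - \frac{1}{2} + \frac{f}{2}$ ($Q{\left(g,f \right)} = -2 + \frac{f + 3}{2} = -2 + \frac{3 + f}{2} = -2 + \left(\frac{3}{2} + \frac{f}{2}\right) = - \frac{1}{2} + \frac{f}{2}$)
$O{\left(H,Y \right)} = - 2 Y$
$a{\left(M \right)} = 1$ ($a{\left(M \right)} = - 2 \left(- \frac{1}{2} + \frac{1}{2} \cdot 0\right) = - 2 \left(- \frac{1}{2} + 0\right) = \left(-2\right) \left(- \frac{1}{2}\right) = 1$)
$P = -18$ ($P = 3 + \left(6 \left(-4\right) + 3\right) = 3 + \left(-24 + 3\right) = 3 - 21 = -18$)
$K{\left(C,B \right)} = 1 + C$ ($K{\left(C,B \right)} = C + 1 = 1 + C$)
$K{\left(4,P \right)} \left(-204 + 25\right) = \left(1 + 4\right) \left(-204 + 25\right) = 5 \left(-179\right) = -895$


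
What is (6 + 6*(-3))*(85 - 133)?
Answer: 576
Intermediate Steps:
(6 + 6*(-3))*(85 - 133) = (6 - 18)*(-48) = -12*(-48) = 576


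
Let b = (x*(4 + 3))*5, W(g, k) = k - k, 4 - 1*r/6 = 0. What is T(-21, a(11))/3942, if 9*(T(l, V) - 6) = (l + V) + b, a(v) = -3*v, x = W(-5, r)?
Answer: 0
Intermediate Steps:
r = 24 (r = 24 - 6*0 = 24 + 0 = 24)
W(g, k) = 0
x = 0
b = 0 (b = (0*(4 + 3))*5 = (0*7)*5 = 0*5 = 0)
T(l, V) = 6 + V/9 + l/9 (T(l, V) = 6 + ((l + V) + 0)/9 = 6 + ((V + l) + 0)/9 = 6 + (V + l)/9 = 6 + (V/9 + l/9) = 6 + V/9 + l/9)
T(-21, a(11))/3942 = (6 + (-3*11)/9 + (⅑)*(-21))/3942 = (6 + (⅑)*(-33) - 7/3)*(1/3942) = (6 - 11/3 - 7/3)*(1/3942) = 0*(1/3942) = 0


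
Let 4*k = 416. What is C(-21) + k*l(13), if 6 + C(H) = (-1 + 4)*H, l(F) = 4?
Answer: 347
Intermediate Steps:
C(H) = -6 + 3*H (C(H) = -6 + (-1 + 4)*H = -6 + 3*H)
k = 104 (k = (¼)*416 = 104)
C(-21) + k*l(13) = (-6 + 3*(-21)) + 104*4 = (-6 - 63) + 416 = -69 + 416 = 347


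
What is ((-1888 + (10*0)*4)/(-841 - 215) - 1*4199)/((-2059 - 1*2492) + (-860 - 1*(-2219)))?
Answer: 34627/26334 ≈ 1.3149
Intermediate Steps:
((-1888 + (10*0)*4)/(-841 - 215) - 1*4199)/((-2059 - 1*2492) + (-860 - 1*(-2219))) = ((-1888 + 0*4)/(-1056) - 4199)/((-2059 - 2492) + (-860 + 2219)) = ((-1888 + 0)*(-1/1056) - 4199)/(-4551 + 1359) = (-1888*(-1/1056) - 4199)/(-3192) = (59/33 - 4199)*(-1/3192) = -138508/33*(-1/3192) = 34627/26334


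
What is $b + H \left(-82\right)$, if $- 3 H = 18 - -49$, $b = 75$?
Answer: $\frac{5719}{3} \approx 1906.3$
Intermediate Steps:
$H = - \frac{67}{3}$ ($H = - \frac{18 - -49}{3} = - \frac{18 + 49}{3} = \left(- \frac{1}{3}\right) 67 = - \frac{67}{3} \approx -22.333$)
$b + H \left(-82\right) = 75 - - \frac{5494}{3} = 75 + \frac{5494}{3} = \frac{5719}{3}$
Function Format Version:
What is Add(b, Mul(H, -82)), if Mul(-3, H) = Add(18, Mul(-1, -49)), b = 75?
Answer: Rational(5719, 3) ≈ 1906.3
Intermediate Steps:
H = Rational(-67, 3) (H = Mul(Rational(-1, 3), Add(18, Mul(-1, -49))) = Mul(Rational(-1, 3), Add(18, 49)) = Mul(Rational(-1, 3), 67) = Rational(-67, 3) ≈ -22.333)
Add(b, Mul(H, -82)) = Add(75, Mul(Rational(-67, 3), -82)) = Add(75, Rational(5494, 3)) = Rational(5719, 3)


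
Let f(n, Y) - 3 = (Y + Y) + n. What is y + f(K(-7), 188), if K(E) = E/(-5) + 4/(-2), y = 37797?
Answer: 190877/5 ≈ 38175.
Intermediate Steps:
K(E) = -2 - E/5 (K(E) = E*(-⅕) + 4*(-½) = -E/5 - 2 = -2 - E/5)
f(n, Y) = 3 + n + 2*Y (f(n, Y) = 3 + ((Y + Y) + n) = 3 + (2*Y + n) = 3 + (n + 2*Y) = 3 + n + 2*Y)
y + f(K(-7), 188) = 37797 + (3 + (-2 - ⅕*(-7)) + 2*188) = 37797 + (3 + (-2 + 7/5) + 376) = 37797 + (3 - ⅗ + 376) = 37797 + 1892/5 = 190877/5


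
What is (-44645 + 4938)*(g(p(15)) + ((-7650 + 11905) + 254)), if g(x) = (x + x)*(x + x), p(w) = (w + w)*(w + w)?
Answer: -128829718863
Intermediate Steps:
p(w) = 4*w**2 (p(w) = (2*w)*(2*w) = 4*w**2)
g(x) = 4*x**2 (g(x) = (2*x)*(2*x) = 4*x**2)
(-44645 + 4938)*(g(p(15)) + ((-7650 + 11905) + 254)) = (-44645 + 4938)*(4*(4*15**2)**2 + ((-7650 + 11905) + 254)) = -39707*(4*(4*225)**2 + (4255 + 254)) = -39707*(4*900**2 + 4509) = -39707*(4*810000 + 4509) = -39707*(3240000 + 4509) = -39707*3244509 = -128829718863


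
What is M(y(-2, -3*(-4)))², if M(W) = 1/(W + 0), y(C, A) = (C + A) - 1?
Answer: 1/81 ≈ 0.012346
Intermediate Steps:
y(C, A) = -1 + A + C (y(C, A) = (A + C) - 1 = -1 + A + C)
M(W) = 1/W
M(y(-2, -3*(-4)))² = (1/(-1 - 3*(-4) - 2))² = (1/(-1 + 12 - 2))² = (1/9)² = (⅑)² = 1/81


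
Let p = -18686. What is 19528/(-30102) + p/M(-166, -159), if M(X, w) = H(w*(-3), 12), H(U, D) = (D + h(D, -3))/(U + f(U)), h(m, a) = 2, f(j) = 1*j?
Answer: -134152972670/105357 ≈ -1.2733e+6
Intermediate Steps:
f(j) = j
H(U, D) = (2 + D)/(2*U) (H(U, D) = (D + 2)/(U + U) = (2 + D)/((2*U)) = (2 + D)*(1/(2*U)) = (2 + D)/(2*U))
M(X, w) = -7/(3*w) (M(X, w) = (2 + 12)/(2*((w*(-3)))) = (½)*14/(-3*w) = (½)*(-1/(3*w))*14 = -7/(3*w))
19528/(-30102) + p/M(-166, -159) = 19528/(-30102) - 18686/((-7/3/(-159))) = 19528*(-1/30102) - 18686/((-7/3*(-1/159))) = -9764/15051 - 18686/7/477 = -9764/15051 - 18686*477/7 = -9764/15051 - 8913222/7 = -134152972670/105357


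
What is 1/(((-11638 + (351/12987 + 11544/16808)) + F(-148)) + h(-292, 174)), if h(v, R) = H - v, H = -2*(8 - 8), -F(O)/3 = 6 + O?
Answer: -77737/848832548 ≈ -9.1581e-5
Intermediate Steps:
F(O) = -18 - 3*O (F(O) = -3*(6 + O) = -18 - 3*O)
H = 0 (H = -2*0 = 0)
h(v, R) = -v (h(v, R) = 0 - v = -v)
1/(((-11638 + (351/12987 + 11544/16808)) + F(-148)) + h(-292, 174)) = 1/(((-11638 + (351/12987 + 11544/16808)) + (-18 - 3*(-148))) - 1*(-292)) = 1/(((-11638 + (351*(1/12987) + 11544*(1/16808))) + (-18 + 444)) + 292) = 1/(((-11638 + (1/37 + 1443/2101)) + 426) + 292) = 1/(((-11638 + 55492/77737) + 426) + 292) = 1/((-904647714/77737 + 426) + 292) = 1/(-871531752/77737 + 292) = 1/(-848832548/77737) = -77737/848832548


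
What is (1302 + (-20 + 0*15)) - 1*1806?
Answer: -524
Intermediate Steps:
(1302 + (-20 + 0*15)) - 1*1806 = (1302 + (-20 + 0)) - 1806 = (1302 - 20) - 1806 = 1282 - 1806 = -524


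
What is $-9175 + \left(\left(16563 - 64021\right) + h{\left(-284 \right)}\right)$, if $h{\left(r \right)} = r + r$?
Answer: $-57201$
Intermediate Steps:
$h{\left(r \right)} = 2 r$
$-9175 + \left(\left(16563 - 64021\right) + h{\left(-284 \right)}\right) = -9175 + \left(\left(16563 - 64021\right) + 2 \left(-284\right)\right) = -9175 - 48026 = -57201$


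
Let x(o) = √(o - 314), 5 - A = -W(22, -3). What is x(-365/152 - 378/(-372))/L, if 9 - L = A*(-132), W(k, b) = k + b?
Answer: I*√1750619910/7485012 ≈ 0.0055899*I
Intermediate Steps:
W(k, b) = b + k
A = 24 (A = 5 - (-1)*(-3 + 22) = 5 - (-1)*19 = 5 - 1*(-19) = 5 + 19 = 24)
x(o) = √(-314 + o)
L = 3177 (L = 9 - 24*(-132) = 9 - 1*(-3168) = 9 + 3168 = 3177)
x(-365/152 - 378/(-372))/L = √(-314 + (-365/152 - 378/(-372)))/3177 = √(-314 + (-365*1/152 - 378*(-1/372)))*(1/3177) = √(-314 + (-365/152 + 63/62))*(1/3177) = √(-314 - 6527/4712)*(1/3177) = √(-1486095/4712)*(1/3177) = (I*√1750619910/2356)*(1/3177) = I*√1750619910/7485012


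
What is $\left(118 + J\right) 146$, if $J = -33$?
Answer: $12410$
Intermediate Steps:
$\left(118 + J\right) 146 = \left(118 - 33\right) 146 = 85 \cdot 146 = 12410$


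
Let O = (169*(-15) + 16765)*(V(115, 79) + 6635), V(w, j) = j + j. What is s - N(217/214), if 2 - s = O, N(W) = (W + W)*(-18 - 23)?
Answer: -10343080619/107 ≈ -9.6664e+7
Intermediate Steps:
V(w, j) = 2*j
N(W) = -82*W (N(W) = (2*W)*(-41) = -82*W)
O = 96664390 (O = (169*(-15) + 16765)*(2*79 + 6635) = (-2535 + 16765)*(158 + 6635) = 14230*6793 = 96664390)
s = -96664388 (s = 2 - 1*96664390 = 2 - 96664390 = -96664388)
s - N(217/214) = -96664388 - (-82)*217/214 = -96664388 - 1*(-8897/107) = -96664388 + 8897/107 = -10343080619/107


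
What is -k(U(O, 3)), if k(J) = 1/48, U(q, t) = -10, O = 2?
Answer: -1/48 ≈ -0.020833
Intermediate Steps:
k(J) = 1/48
-k(U(O, 3)) = -1*1/48 = -1/48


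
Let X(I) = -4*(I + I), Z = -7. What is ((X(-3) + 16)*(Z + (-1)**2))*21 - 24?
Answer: -5064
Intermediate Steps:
X(I) = -8*I
((X(-3) + 16)*(Z + (-1)**2))*21 - 24 = ((-8*(-3) + 16)*(-7 + (-1)**2))*21 - 24 = ((24 + 16)*(-7 + 1))*21 - 24 = (40*(-6))*21 - 24 = -240*21 - 24 = -5040 - 24 = -5064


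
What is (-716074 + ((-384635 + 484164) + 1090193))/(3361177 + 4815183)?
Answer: 59206/1022045 ≈ 0.057929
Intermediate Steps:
(-716074 + ((-384635 + 484164) + 1090193))/(3361177 + 4815183) = (-716074 + (99529 + 1090193))/8176360 = (-716074 + 1189722)*(1/8176360) = 473648*(1/8176360) = 59206/1022045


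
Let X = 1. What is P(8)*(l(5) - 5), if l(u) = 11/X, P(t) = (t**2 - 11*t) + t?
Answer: -96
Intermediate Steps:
P(t) = t**2 - 10*t
l(u) = 11 (l(u) = 11/1 = 11*1 = 11)
P(8)*(l(5) - 5) = (8*(-10 + 8))*(11 - 5) = (8*(-2))*6 = -16*6 = -96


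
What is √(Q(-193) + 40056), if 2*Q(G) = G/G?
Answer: √160226/2 ≈ 200.14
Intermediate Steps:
Q(G) = ½ (Q(G) = (G/G)/2 = (½)*1 = ½)
√(Q(-193) + 40056) = √(½ + 40056) = √(80113/2) = √160226/2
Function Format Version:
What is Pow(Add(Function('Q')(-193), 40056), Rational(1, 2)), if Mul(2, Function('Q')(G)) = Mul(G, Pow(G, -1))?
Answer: Mul(Rational(1, 2), Pow(160226, Rational(1, 2))) ≈ 200.14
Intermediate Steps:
Function('Q')(G) = Rational(1, 2) (Function('Q')(G) = Mul(Rational(1, 2), Mul(G, Pow(G, -1))) = Mul(Rational(1, 2), 1) = Rational(1, 2))
Pow(Add(Function('Q')(-193), 40056), Rational(1, 2)) = Pow(Add(Rational(1, 2), 40056), Rational(1, 2)) = Pow(Rational(80113, 2), Rational(1, 2)) = Mul(Rational(1, 2), Pow(160226, Rational(1, 2)))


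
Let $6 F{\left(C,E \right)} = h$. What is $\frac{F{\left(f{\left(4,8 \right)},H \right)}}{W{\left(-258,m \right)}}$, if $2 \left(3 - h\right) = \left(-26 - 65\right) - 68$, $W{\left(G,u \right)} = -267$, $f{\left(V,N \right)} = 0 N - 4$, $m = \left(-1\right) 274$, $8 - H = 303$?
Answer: $- \frac{55}{1068} \approx -0.051498$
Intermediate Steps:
$H = -295$ ($H = 8 - 303 = -295$)
$m = -274$
$f{\left(V,N \right)} = -4$ ($f{\left(V,N \right)} = 0 - 4 = -4$)
$h = \frac{165}{2}$ ($h = 3 - \frac{\left(-26 - 65\right) - 68}{2} = 3 - \frac{-91 - 68}{2} = 3 - - \frac{159}{2} = 3 + \frac{159}{2} = \frac{165}{2} \approx 82.5$)
$F{\left(C,E \right)} = \frac{55}{4}$ ($F{\left(C,E \right)} = \frac{1}{6} \cdot \frac{165}{2} = \frac{55}{4}$)
$\frac{F{\left(f{\left(4,8 \right)},H \right)}}{W{\left(-258,m \right)}} = \frac{55}{4 \left(-267\right)} = \frac{55}{4} \left(- \frac{1}{267}\right) = - \frac{55}{1068}$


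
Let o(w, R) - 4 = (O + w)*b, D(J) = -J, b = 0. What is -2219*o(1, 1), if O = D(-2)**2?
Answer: -8876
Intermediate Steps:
O = 4 (O = (-1*(-2))**2 = 2**2 = 4)
o(w, R) = 4 (o(w, R) = 4 + (4 + w)*0 = 4 + 0 = 4)
-2219*o(1, 1) = -2219*4 = -8876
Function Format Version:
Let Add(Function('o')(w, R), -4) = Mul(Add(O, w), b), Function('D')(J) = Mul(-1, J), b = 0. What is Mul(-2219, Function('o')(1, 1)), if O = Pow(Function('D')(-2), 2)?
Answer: -8876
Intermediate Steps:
O = 4 (O = Pow(Mul(-1, -2), 2) = Pow(2, 2) = 4)
Function('o')(w, R) = 4 (Function('o')(w, R) = Add(4, Mul(Add(4, w), 0)) = Add(4, 0) = 4)
Mul(-2219, Function('o')(1, 1)) = Mul(-2219, 4) = -8876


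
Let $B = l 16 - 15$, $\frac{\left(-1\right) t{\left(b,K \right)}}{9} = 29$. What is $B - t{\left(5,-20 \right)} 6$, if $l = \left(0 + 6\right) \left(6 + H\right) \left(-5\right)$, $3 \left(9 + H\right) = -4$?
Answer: $3631$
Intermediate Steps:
$t{\left(b,K \right)} = -261$ ($t{\left(b,K \right)} = \left(-9\right) 29 = -261$)
$H = - \frac{31}{3}$ ($H = -9 + \frac{1}{3} \left(-4\right) = -9 - \frac{4}{3} = - \frac{31}{3} \approx -10.333$)
$l = 130$ ($l = \left(0 + 6\right) \left(6 - \frac{31}{3}\right) \left(-5\right) = 6 \left(\left(- \frac{13}{3}\right) \left(-5\right)\right) = 6 \cdot \frac{65}{3} = 130$)
$B = 2065$ ($B = 130 \cdot 16 - 15 = 2080 - 15 = 2065$)
$B - t{\left(5,-20 \right)} 6 = 2065 - \left(-261\right) 6 = 2065 - -1566 = 2065 + 1566 = 3631$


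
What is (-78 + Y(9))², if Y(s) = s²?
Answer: 9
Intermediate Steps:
(-78 + Y(9))² = (-78 + 9²)² = (-78 + 81)² = 3² = 9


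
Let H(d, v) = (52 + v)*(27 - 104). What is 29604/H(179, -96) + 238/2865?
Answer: 21405451/2426655 ≈ 8.8210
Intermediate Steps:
H(d, v) = -4004 - 77*v (H(d, v) = (52 + v)*(-77) = -4004 - 77*v)
29604/H(179, -96) + 238/2865 = 29604/(-4004 - 77*(-96)) + 238/2865 = 29604/(-4004 + 7392) + 238*(1/2865) = 29604/3388 + 238/2865 = 29604*(1/3388) + 238/2865 = 7401/847 + 238/2865 = 21405451/2426655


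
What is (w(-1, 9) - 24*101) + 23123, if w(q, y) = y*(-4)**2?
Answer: 20843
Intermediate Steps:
w(q, y) = 16*y (w(q, y) = y*16 = 16*y)
(w(-1, 9) - 24*101) + 23123 = (16*9 - 24*101) + 23123 = (144 - 2424) + 23123 = -2280 + 23123 = 20843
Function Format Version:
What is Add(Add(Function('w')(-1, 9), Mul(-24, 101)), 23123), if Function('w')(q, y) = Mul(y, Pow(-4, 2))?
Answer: 20843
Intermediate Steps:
Function('w')(q, y) = Mul(16, y) (Function('w')(q, y) = Mul(y, 16) = Mul(16, y))
Add(Add(Function('w')(-1, 9), Mul(-24, 101)), 23123) = Add(Add(Mul(16, 9), Mul(-24, 101)), 23123) = Add(Add(144, -2424), 23123) = Add(-2280, 23123) = 20843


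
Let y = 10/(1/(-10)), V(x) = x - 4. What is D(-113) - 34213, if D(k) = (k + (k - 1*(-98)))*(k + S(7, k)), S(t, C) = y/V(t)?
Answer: -46447/3 ≈ -15482.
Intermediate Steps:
V(x) = -4 + x
y = -100 (y = 10/(-⅒) = 10*(-10) = -100)
S(t, C) = -100/(-4 + t)
D(k) = (98 + 2*k)*(-100/3 + k) (D(k) = (k + (k - 1*(-98)))*(k - 100/(-4 + 7)) = (k + (k + 98))*(k - 100/3) = (k + (98 + k))*(k - 100*⅓) = (98 + 2*k)*(k - 100/3) = (98 + 2*k)*(-100/3 + k))
D(-113) - 34213 = (-9800/3 + 2*(-113)² + (94/3)*(-113)) - 34213 = (-9800/3 + 2*12769 - 10622/3) - 34213 = (-9800/3 + 25538 - 10622/3) - 34213 = 56192/3 - 34213 = -46447/3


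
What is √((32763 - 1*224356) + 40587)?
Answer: I*√151006 ≈ 388.59*I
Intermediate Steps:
√((32763 - 1*224356) + 40587) = √((32763 - 224356) + 40587) = √(-191593 + 40587) = √(-151006) = I*√151006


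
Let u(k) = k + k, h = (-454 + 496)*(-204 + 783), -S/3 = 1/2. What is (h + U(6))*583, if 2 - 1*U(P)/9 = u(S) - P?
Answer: 14235111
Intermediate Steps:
S = -3/2 ≈ -1.5000
h = 24318 (h = 42*579 = 24318)
u(k) = 2*k
U(P) = 45 + 9*P (U(P) = 18 - 9*(2*(-3/2) - P) = 18 - 9*(-3 - P) = 18 + (27 + 9*P) = 45 + 9*P)
(h + U(6))*583 = (24318 + (45 + 9*6))*583 = (24318 + (45 + 54))*583 = (24318 + 99)*583 = 24417*583 = 14235111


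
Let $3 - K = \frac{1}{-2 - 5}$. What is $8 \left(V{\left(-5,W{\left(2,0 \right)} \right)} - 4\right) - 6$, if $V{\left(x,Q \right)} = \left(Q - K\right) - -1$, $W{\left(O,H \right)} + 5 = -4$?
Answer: $- \frac{890}{7} \approx -127.14$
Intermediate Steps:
$K = \frac{22}{7}$ ($K = 3 - \frac{1}{-2 - 5} = 3 - \frac{1}{-7} = 3 - - \frac{1}{7} = 3 + \frac{1}{7} = \frac{22}{7} \approx 3.1429$)
$W{\left(O,H \right)} = -9$ ($W{\left(O,H \right)} = -5 - 4 = -9$)
$V{\left(x,Q \right)} = - \frac{15}{7} + Q$ ($V{\left(x,Q \right)} = \left(Q - \frac{22}{7}\right) - -1 = \left(Q - \frac{22}{7}\right) + 1 = \left(- \frac{22}{7} + Q\right) + 1 = - \frac{15}{7} + Q$)
$8 \left(V{\left(-5,W{\left(2,0 \right)} \right)} - 4\right) - 6 = 8 \left(\left(- \frac{15}{7} - 9\right) - 4\right) - 6 = 8 \left(- \frac{78}{7} - 4\right) - 6 = 8 \left(- \frac{106}{7}\right) - 6 = - \frac{848}{7} - 6 = - \frac{890}{7}$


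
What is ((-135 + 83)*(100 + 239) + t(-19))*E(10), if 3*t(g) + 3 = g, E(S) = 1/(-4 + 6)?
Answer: -26453/3 ≈ -8817.7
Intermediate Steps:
E(S) = 1/2
t(g) = -1 + g/3
((-135 + 83)*(100 + 239) + t(-19))*E(10) = ((-135 + 83)*(100 + 239) + (-1 + (1/3)*(-19)))*(1/2) = (-52*339 + (-1 - 19/3))*(1/2) = (-17628 - 22/3)*(1/2) = -52906/3*1/2 = -26453/3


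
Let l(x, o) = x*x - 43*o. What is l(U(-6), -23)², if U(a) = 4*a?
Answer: 2449225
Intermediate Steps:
l(x, o) = x² - 43*o
l(U(-6), -23)² = ((4*(-6))² - 43*(-23))² = ((-24)² + 989)² = (576 + 989)² = 1565² = 2449225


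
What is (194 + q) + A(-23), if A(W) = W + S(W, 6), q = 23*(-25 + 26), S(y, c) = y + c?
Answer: 177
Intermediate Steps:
S(y, c) = c + y
q = 23 (q = 23*1 = 23)
A(W) = 6 + 2*W (A(W) = W + (6 + W) = 6 + 2*W)
(194 + q) + A(-23) = (194 + 23) + (6 + 2*(-23)) = 217 + (6 - 46) = 217 - 40 = 177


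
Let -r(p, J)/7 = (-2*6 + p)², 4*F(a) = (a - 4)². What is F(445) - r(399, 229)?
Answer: 4388013/4 ≈ 1.0970e+6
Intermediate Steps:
F(a) = (-4 + a)²/4 (F(a) = (a - 4)²/4 = (-4 + a)²/4)
r(p, J) = -7*(-12 + p)² (r(p, J) = -7*(-2*6 + p)² = -7*(-12 + p)²)
F(445) - r(399, 229) = (-4 + 445)²/4 - (-7)*(-12 + 399)² = (¼)*441² - (-7)*387² = (¼)*194481 - (-7)*149769 = 194481/4 - 1*(-1048383) = 194481/4 + 1048383 = 4388013/4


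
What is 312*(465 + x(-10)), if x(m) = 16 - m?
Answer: 153192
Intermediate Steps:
312*(465 + x(-10)) = 312*(465 + (16 - 1*(-10))) = 312*(465 + (16 + 10)) = 312*(465 + 26) = 312*491 = 153192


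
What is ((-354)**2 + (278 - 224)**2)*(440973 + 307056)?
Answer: 95921254728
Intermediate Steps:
((-354)**2 + (278 - 224)**2)*(440973 + 307056) = (125316 + 54**2)*748029 = (125316 + 2916)*748029 = 128232*748029 = 95921254728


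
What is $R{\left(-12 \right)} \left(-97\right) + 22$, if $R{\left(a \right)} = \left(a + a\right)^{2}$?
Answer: $-55850$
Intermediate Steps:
$R{\left(a \right)} = 4 a^{2}$ ($R{\left(a \right)} = \left(2 a\right)^{2} = 4 a^{2}$)
$R{\left(-12 \right)} \left(-97\right) + 22 = 4 \left(-12\right)^{2} \left(-97\right) + 22 = 4 \cdot 144 \left(-97\right) + 22 = 576 \left(-97\right) + 22 = -55872 + 22 = -55850$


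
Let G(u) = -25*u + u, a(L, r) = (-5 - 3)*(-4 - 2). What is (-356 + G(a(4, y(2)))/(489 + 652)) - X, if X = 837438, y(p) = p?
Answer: -955924106/1141 ≈ -8.3780e+5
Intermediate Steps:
a(L, r) = 48 (a(L, r) = -8*(-6) = 48)
G(u) = -24*u
(-356 + G(a(4, y(2)))/(489 + 652)) - X = (-356 + (-24*48)/(489 + 652)) - 1*837438 = (-356 - 1152/1141) - 837438 = -407348/1141 - 837438 = -955924106/1141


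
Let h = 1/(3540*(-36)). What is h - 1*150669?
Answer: -19201257361/127440 ≈ -1.5067e+5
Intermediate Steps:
h = -1/127440 (h = 1/(-127440) = -1/127440 ≈ -7.8468e-6)
h - 1*150669 = -1/127440 - 1*150669 = -1/127440 - 150669 = -19201257361/127440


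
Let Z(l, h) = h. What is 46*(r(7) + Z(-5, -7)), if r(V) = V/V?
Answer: -276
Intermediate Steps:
r(V) = 1
46*(r(7) + Z(-5, -7)) = 46*(1 - 7) = 46*(-6) = -276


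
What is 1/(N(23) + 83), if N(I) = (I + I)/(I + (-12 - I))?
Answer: 6/475 ≈ 0.012632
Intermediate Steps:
N(I) = -I/6 (N(I) = (2*I)/(-12) = (2*I)*(-1/12) = -I/6)
1/(N(23) + 83) = 1/(-1/6*23 + 83) = 1/(-23/6 + 83) = 1/(475/6) = 6/475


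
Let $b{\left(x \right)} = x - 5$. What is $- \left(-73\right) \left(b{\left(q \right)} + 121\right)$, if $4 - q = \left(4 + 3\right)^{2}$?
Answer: $5183$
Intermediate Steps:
$q = -45$ ($q = 4 - \left(4 + 3\right)^{2} = 4 - 7^{2} = 4 - 49 = -45$)
$b{\left(x \right)} = -5 + x$ ($b{\left(x \right)} = x - 5 = -5 + x$)
$- \left(-73\right) \left(b{\left(q \right)} + 121\right) = - \left(-73\right) \left(\left(-5 - 45\right) + 121\right) = - \left(-73\right) \left(-50 + 121\right) = - \left(-73\right) 71 = \left(-1\right) \left(-5183\right) = 5183$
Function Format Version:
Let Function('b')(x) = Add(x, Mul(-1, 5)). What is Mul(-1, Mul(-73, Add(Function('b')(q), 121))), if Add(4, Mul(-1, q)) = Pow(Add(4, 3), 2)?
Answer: 5183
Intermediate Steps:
q = -45 (q = Add(4, Mul(-1, Pow(Add(4, 3), 2))) = Add(4, Mul(-1, Pow(7, 2))) = Add(4, Mul(-1, 49)) = Add(4, -49) = -45)
Function('b')(x) = Add(-5, x) (Function('b')(x) = Add(x, -5) = Add(-5, x))
Mul(-1, Mul(-73, Add(Function('b')(q), 121))) = Mul(-1, Mul(-73, Add(Add(-5, -45), 121))) = Mul(-1, Mul(-73, Add(-50, 121))) = Mul(-1, Mul(-73, 71)) = Mul(-1, -5183) = 5183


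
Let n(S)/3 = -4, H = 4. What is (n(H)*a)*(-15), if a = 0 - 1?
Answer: -180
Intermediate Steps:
a = -1
n(S) = -12 (n(S) = 3*(-4) = -12)
(n(H)*a)*(-15) = -12*(-1)*(-15) = 12*(-15) = -180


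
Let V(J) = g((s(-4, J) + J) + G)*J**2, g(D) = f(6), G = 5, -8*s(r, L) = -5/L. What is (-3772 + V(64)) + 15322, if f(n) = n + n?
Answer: 60702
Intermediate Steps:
f(n) = 2*n
s(r, L) = 5/(8*L) (s(r, L) = -(-5)/(8*L) = 5/(8*L))
g(D) = 12 (g(D) = 2*6 = 12)
V(J) = 12*J**2
(-3772 + V(64)) + 15322 = (-3772 + 12*64**2) + 15322 = (-3772 + 12*4096) + 15322 = (-3772 + 49152) + 15322 = 45380 + 15322 = 60702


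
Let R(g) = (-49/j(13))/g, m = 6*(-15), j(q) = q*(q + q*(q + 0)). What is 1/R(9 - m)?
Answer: -33462/7 ≈ -4780.3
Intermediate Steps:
j(q) = q*(q + q²) (j(q) = q*(q + q*q) = q*(q + q²))
m = -90
R(g) = -7/(338*g) (R(g) = (-49*1/(169*(1 + 13)))/g = (-49/(169*14))/g = (-49/2366)/g = (-49*1/2366)/g = -7/(338*g))
1/R(9 - m) = 1/(-7/(338*(9 - 1*(-90)))) = 1/(-7/(338*(9 + 90))) = 1/(-7/338/99) = 1/(-7/338*1/99) = 1/(-7/33462) = -33462/7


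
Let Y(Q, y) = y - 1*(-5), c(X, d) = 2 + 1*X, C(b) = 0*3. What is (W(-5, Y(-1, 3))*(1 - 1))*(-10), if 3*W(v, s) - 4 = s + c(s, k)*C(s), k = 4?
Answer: 0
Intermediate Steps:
C(b) = 0
c(X, d) = 2 + X
Y(Q, y) = 5 + y (Y(Q, y) = y + 5 = 5 + y)
W(v, s) = 4/3 + s/3 (W(v, s) = 4/3 + (s + (2 + s)*0)/3 = 4/3 + (s + 0)/3 = 4/3 + s/3)
(W(-5, Y(-1, 3))*(1 - 1))*(-10) = ((4/3 + (5 + 3)/3)*(1 - 1))*(-10) = ((4/3 + (⅓)*8)*0)*(-10) = ((4/3 + 8/3)*0)*(-10) = (4*0)*(-10) = 0*(-10) = 0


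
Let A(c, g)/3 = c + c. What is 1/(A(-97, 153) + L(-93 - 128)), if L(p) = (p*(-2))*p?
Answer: -1/98264 ≈ -1.0177e-5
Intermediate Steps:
A(c, g) = 6*c (A(c, g) = 3*(c + c) = 3*(2*c) = 6*c)
L(p) = -2*p² (L(p) = (-2*p)*p = -2*p²)
1/(A(-97, 153) + L(-93 - 128)) = 1/(6*(-97) - 2*(-93 - 128)²) = 1/(-582 - 2*(-221)²) = 1/(-582 - 2*48841) = 1/(-582 - 97682) = 1/(-98264) = -1/98264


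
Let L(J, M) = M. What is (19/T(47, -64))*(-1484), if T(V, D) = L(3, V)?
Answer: -28196/47 ≈ -599.92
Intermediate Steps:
T(V, D) = V
(19/T(47, -64))*(-1484) = (19/47)*(-1484) = -28196/47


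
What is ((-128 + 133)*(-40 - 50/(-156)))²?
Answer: 239475625/6084 ≈ 39362.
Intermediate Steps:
((-128 + 133)*(-40 - 50/(-156)))² = (5*(-40 - 50*(-1/156)))² = (5*(-40 + 25/78))² = (5*(-3095/78))² = (-15475/78)² = 239475625/6084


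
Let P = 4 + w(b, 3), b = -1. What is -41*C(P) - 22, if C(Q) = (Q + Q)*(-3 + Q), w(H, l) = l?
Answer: -2318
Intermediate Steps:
P = 7 (P = 4 + 3 = 7)
C(Q) = 2*Q*(-3 + Q) (C(Q) = (2*Q)*(-3 + Q) = 2*Q*(-3 + Q))
-41*C(P) - 22 = -82*7*(-3 + 7) - 22 = -82*7*4 - 22 = -41*56 - 22 = -2296 - 22 = -2318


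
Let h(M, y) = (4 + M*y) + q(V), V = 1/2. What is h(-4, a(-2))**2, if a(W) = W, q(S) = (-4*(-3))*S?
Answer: 324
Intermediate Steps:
V = 1/2 ≈ 0.50000
q(S) = 12*S
h(M, y) = 10 + M*y (h(M, y) = (4 + M*y) + 12*(1/2) = (4 + M*y) + 6 = 10 + M*y)
h(-4, a(-2))**2 = (10 - 4*(-2))**2 = (10 + 8)**2 = 18**2 = 324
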